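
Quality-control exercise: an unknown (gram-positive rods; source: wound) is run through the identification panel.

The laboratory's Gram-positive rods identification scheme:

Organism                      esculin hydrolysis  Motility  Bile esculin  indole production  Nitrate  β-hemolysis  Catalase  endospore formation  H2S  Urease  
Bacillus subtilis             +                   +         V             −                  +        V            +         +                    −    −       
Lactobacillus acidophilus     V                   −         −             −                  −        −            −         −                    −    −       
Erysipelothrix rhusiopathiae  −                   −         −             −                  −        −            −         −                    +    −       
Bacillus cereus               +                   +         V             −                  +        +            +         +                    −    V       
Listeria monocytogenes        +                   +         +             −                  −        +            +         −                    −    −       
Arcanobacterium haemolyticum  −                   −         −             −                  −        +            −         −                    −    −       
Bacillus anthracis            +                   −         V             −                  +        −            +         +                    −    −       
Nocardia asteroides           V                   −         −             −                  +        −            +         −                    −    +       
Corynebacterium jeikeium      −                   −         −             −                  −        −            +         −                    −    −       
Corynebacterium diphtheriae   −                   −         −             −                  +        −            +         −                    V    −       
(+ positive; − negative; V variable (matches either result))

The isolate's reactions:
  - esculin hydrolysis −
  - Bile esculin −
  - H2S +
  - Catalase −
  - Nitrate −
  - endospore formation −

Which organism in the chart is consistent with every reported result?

Erysipelothrix rhusiopathiae

endospore formation −: excludes Bacillus subtilis, Bacillus cereus, Bacillus anthracis — 7 left.
Bile esculin −: excludes Listeria monocytogenes — 6 left.
Catalase −: excludes Nocardia asteroides, Corynebacterium jeikeium, Corynebacterium diphtheriae — 3 left.
esculin hydrolysis −: all 3 remaining candidates are consistent.
Nitrate −: all 3 remaining candidates are consistent.
H2S +: excludes Lactobacillus acidophilus, Arcanobacterium haemolyticum — 1 left.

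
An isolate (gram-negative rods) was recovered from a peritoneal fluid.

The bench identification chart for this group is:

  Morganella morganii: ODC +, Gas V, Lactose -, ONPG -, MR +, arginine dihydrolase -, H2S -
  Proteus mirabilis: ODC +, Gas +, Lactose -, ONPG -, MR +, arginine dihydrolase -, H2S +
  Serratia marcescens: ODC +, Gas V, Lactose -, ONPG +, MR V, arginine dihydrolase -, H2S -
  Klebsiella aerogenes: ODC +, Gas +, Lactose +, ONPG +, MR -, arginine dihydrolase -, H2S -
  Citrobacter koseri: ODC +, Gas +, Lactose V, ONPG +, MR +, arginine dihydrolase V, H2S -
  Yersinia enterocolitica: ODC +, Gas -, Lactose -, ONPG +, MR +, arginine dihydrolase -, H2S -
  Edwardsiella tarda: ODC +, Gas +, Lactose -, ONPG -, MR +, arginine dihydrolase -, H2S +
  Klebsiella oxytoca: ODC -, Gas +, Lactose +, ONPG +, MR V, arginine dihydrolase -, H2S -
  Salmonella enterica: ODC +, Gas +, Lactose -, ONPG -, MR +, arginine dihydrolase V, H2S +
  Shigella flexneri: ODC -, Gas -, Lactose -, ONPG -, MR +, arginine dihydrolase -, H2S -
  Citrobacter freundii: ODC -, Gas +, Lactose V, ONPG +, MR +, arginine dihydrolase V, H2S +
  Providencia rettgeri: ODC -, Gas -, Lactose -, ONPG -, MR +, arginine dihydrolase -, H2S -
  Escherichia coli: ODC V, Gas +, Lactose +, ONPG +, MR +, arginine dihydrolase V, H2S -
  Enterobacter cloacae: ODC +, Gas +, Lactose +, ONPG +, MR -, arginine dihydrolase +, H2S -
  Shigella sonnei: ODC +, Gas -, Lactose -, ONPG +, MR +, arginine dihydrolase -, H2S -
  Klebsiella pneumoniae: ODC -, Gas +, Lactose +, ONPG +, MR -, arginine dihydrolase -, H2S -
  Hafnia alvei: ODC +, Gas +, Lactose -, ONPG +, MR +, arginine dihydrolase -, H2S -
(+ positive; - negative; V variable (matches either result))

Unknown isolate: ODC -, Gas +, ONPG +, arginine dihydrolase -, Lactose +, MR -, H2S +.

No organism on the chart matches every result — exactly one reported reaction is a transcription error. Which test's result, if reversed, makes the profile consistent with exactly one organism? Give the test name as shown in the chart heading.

MR

As reported, no row in the chart matches all 7 reactions.
Reversing Lactose → still no organism matches.
Reversing ONPG → still no organism matches.
Reversing MR (to +) → unique match: Citrobacter freundii.
Reversing H2S → 2 organisms match (not unique).
Reversing ODC → still no organism matches.
Reversing Gas → still no organism matches.
Reversing arginine dihydrolase → still no organism matches.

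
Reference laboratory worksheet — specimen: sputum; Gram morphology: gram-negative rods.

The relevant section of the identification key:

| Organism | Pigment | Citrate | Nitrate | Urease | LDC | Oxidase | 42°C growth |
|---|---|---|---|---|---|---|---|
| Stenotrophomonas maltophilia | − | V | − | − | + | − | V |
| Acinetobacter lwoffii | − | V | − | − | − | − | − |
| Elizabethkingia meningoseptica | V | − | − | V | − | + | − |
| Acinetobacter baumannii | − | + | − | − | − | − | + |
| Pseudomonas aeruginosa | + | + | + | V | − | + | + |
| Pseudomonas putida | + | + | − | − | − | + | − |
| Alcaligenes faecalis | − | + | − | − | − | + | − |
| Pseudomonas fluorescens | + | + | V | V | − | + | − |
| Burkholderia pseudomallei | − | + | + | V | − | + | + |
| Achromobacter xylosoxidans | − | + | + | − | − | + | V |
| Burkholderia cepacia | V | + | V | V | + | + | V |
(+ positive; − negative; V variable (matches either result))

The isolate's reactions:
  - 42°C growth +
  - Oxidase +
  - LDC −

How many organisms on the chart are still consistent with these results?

3

42°C growth +: excludes 5 organisms — 6 left.
LDC −: excludes Stenotrophomonas maltophilia, Burkholderia cepacia — 4 left.
Oxidase +: excludes Acinetobacter baumannii — 3 left.
Still consistent: Achromobacter xylosoxidans, Burkholderia pseudomallei, Pseudomonas aeruginosa.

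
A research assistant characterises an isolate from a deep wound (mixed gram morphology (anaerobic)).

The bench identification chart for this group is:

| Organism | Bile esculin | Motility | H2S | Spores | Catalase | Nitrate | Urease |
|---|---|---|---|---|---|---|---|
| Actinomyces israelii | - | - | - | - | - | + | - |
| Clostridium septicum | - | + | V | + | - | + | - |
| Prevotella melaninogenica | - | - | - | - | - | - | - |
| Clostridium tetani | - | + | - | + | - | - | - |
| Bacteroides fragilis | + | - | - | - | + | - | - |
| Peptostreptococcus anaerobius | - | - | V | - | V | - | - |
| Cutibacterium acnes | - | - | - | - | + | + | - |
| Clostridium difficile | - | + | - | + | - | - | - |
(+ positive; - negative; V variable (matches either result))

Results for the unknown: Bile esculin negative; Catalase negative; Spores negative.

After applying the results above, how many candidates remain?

3

Spores -: excludes Clostridium septicum, Clostridium tetani, Clostridium difficile — 5 left.
Bile esculin -: excludes Bacteroides fragilis — 4 left.
Catalase -: excludes Cutibacterium acnes — 3 left.
Still consistent: Actinomyces israelii, Peptostreptococcus anaerobius, Prevotella melaninogenica.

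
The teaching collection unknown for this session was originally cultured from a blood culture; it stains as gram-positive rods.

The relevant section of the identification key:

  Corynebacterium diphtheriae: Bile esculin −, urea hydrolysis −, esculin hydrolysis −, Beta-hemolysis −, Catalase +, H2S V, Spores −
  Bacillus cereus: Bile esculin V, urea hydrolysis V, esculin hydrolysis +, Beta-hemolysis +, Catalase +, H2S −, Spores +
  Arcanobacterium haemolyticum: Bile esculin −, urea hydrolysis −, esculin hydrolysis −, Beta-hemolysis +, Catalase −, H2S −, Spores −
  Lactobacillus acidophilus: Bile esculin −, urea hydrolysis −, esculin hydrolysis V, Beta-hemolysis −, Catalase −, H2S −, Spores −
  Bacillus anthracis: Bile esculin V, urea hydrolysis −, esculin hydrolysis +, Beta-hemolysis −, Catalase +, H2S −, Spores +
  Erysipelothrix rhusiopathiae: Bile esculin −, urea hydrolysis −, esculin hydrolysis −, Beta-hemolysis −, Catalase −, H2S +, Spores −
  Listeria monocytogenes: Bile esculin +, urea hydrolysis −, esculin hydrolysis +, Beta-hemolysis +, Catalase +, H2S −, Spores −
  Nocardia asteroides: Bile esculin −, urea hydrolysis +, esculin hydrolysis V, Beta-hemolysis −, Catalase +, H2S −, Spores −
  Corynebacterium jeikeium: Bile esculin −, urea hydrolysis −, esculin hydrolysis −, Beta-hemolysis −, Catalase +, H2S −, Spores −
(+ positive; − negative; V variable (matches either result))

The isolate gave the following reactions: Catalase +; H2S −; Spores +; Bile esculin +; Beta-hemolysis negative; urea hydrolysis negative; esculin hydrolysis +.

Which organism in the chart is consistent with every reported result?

Bacillus anthracis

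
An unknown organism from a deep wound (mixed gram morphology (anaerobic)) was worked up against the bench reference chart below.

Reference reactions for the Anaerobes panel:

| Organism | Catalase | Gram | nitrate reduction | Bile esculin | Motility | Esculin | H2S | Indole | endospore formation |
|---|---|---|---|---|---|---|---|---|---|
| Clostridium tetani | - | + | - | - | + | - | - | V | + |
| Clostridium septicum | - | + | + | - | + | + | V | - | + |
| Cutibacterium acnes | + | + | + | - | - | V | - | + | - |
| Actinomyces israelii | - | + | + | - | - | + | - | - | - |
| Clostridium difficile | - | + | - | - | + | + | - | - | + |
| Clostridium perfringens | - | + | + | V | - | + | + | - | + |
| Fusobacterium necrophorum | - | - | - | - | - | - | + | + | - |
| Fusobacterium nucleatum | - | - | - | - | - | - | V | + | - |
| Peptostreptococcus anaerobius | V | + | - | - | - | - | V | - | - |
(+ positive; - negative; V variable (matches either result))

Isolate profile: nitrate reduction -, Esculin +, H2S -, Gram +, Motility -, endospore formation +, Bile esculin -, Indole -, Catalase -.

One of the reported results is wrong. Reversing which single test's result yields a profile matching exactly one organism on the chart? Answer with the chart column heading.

Motility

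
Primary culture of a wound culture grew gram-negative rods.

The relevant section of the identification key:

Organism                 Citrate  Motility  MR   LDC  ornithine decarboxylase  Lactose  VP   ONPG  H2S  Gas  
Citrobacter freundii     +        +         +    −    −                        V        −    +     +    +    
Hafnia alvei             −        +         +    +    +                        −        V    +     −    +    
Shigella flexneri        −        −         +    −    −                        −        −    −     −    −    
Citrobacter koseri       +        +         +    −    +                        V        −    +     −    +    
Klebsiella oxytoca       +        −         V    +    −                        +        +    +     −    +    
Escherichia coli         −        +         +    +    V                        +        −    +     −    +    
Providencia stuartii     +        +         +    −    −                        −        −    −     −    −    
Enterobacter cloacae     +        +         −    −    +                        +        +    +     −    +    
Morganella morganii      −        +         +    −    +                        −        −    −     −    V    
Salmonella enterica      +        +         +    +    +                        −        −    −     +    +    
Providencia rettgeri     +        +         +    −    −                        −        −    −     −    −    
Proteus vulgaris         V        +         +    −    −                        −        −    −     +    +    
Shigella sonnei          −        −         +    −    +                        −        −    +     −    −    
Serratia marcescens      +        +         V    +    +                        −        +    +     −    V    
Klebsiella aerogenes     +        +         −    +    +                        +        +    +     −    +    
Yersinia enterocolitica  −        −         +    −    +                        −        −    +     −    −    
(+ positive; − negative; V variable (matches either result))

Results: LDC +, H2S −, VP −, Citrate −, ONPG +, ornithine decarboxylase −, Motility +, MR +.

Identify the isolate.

Escherichia coli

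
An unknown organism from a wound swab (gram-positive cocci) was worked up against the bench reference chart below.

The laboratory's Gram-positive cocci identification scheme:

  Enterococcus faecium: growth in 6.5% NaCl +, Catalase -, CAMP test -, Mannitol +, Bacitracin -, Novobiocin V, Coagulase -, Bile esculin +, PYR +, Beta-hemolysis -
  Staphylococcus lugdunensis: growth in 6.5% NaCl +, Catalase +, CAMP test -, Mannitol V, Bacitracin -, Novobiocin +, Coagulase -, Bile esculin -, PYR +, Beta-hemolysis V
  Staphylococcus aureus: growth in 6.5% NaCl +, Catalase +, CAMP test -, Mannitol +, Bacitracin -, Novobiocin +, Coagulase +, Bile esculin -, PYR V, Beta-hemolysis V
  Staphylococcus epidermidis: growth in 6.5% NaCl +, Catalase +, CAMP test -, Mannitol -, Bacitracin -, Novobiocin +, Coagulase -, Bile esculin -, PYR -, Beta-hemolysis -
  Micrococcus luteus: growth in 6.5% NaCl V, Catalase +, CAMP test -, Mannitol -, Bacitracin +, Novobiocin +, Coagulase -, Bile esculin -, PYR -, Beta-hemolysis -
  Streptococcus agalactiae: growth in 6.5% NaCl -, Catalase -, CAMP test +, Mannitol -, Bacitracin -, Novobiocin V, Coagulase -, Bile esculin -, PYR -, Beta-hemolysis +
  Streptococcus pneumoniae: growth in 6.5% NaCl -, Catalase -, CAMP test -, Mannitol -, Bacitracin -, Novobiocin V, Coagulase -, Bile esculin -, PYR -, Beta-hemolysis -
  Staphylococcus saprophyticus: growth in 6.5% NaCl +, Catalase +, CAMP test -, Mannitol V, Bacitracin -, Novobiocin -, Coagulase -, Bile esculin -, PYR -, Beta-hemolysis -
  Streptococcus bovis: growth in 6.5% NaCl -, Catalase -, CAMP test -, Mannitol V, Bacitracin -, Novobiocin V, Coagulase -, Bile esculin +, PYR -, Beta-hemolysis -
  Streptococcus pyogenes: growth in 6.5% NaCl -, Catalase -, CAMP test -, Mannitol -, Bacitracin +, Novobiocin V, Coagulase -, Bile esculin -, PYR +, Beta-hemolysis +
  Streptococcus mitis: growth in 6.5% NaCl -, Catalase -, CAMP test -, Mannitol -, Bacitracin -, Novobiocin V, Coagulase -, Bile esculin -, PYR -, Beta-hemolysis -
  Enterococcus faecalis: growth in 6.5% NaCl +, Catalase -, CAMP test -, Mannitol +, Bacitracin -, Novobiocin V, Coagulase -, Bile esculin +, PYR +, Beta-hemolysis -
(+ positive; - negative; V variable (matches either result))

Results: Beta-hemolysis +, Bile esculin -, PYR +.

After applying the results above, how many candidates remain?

Bile esculin -: excludes Enterococcus faecium, Streptococcus bovis, Enterococcus faecalis — 9 left.
PYR +: excludes 6 organisms — 3 left.
Beta-hemolysis +: all 3 remaining candidates are consistent.
Still consistent: Staphylococcus aureus, Staphylococcus lugdunensis, Streptococcus pyogenes.

3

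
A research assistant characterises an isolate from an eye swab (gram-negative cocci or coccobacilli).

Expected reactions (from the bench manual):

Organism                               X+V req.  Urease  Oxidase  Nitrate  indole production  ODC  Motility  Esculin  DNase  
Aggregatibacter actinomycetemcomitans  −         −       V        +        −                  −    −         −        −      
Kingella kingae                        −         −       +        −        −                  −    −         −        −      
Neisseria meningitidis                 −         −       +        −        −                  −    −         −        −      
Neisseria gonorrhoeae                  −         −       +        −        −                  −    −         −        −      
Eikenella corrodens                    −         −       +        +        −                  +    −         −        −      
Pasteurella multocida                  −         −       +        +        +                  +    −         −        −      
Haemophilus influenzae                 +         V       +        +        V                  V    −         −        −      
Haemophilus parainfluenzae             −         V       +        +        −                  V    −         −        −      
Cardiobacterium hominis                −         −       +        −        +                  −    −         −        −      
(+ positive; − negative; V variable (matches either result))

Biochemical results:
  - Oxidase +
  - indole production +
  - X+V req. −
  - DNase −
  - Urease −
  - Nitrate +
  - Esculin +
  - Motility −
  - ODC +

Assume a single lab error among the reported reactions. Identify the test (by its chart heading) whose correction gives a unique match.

Esculin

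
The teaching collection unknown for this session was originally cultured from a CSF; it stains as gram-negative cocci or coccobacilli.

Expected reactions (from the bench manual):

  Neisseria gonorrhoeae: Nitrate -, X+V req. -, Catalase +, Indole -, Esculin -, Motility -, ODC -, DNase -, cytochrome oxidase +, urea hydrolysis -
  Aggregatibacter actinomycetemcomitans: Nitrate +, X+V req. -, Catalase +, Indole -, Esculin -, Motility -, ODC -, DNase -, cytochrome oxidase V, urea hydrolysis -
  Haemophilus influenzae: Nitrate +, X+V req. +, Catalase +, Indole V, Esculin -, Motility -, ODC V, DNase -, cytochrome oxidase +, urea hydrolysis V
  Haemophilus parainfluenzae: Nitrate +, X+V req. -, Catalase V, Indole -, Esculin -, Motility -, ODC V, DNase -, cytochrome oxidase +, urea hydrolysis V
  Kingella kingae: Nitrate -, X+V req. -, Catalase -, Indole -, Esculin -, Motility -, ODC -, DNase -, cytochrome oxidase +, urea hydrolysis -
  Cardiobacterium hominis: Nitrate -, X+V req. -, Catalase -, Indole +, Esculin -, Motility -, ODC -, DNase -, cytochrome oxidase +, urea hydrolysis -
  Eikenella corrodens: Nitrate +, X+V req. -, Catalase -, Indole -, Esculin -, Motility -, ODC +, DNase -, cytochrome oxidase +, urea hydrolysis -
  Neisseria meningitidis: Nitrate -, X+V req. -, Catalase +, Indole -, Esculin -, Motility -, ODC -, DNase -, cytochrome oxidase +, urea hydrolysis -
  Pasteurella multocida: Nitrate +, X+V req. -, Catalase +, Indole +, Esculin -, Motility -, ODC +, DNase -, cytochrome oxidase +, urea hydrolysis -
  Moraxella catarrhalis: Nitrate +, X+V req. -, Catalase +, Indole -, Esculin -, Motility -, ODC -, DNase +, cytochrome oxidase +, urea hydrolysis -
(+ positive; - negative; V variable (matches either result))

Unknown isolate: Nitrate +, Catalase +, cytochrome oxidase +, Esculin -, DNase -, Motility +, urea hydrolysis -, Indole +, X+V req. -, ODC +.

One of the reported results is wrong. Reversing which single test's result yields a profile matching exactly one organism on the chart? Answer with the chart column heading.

As reported, no row in the chart matches all 10 reactions.
Reversing cytochrome oxidase → still no organism matches.
Reversing Indole → still no organism matches.
Reversing X+V req. → still no organism matches.
Reversing Esculin → still no organism matches.
Reversing DNase → still no organism matches.
Reversing Catalase → still no organism matches.
Reversing Nitrate → still no organism matches.
Reversing ODC → still no organism matches.
Reversing Motility (to -) → unique match: Pasteurella multocida.
Reversing urea hydrolysis → still no organism matches.

Motility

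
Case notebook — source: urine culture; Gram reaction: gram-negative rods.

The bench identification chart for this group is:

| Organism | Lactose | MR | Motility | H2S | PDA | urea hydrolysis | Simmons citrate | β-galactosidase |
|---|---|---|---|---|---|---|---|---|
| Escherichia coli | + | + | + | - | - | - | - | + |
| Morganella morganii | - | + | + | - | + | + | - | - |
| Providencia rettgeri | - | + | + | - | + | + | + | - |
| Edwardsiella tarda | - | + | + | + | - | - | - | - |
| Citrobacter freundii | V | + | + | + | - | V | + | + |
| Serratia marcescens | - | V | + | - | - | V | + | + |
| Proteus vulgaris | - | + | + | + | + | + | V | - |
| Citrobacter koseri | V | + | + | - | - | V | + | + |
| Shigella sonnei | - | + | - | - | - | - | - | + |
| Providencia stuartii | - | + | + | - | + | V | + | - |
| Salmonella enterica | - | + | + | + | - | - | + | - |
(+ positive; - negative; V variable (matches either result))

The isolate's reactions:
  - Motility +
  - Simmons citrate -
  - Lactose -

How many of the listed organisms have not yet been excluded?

3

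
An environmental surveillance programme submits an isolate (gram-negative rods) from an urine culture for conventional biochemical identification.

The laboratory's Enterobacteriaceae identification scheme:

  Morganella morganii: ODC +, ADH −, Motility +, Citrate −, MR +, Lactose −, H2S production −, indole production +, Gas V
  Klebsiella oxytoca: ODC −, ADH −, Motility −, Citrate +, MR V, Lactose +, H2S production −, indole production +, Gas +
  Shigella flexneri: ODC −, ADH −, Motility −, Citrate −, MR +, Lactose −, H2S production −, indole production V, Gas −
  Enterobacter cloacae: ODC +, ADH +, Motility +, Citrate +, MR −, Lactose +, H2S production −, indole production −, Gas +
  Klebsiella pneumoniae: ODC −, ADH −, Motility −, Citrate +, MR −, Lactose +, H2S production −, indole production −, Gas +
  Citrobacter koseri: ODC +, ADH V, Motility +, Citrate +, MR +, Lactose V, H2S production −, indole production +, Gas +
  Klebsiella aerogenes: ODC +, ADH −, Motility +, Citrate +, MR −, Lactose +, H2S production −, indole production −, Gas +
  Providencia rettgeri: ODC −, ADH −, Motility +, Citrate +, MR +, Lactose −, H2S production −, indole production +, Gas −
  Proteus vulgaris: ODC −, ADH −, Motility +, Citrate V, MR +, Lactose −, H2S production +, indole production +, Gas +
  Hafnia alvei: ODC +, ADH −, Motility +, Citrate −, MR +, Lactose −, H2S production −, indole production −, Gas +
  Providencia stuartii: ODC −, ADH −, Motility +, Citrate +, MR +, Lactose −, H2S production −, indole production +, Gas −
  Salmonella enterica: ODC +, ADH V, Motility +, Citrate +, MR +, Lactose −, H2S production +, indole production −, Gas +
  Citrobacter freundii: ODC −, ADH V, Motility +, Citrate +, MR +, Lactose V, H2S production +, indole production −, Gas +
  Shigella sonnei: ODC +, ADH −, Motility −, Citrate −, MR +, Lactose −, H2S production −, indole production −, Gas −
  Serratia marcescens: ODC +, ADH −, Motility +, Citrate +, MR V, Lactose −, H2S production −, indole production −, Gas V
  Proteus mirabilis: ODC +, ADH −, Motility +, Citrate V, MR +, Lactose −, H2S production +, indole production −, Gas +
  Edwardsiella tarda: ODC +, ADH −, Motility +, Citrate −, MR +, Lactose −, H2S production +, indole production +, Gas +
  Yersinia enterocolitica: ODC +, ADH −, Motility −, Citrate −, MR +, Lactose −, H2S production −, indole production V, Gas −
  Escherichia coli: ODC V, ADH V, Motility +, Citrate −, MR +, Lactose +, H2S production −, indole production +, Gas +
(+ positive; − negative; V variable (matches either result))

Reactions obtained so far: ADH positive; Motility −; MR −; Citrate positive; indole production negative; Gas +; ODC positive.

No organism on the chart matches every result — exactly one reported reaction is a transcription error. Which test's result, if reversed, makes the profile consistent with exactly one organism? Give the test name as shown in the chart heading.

Motility

As reported, no row in the chart matches all 7 reactions.
Reversing ODC → still no organism matches.
Reversing ADH → still no organism matches.
Reversing Gas → still no organism matches.
Reversing Citrate → still no organism matches.
Reversing Motility (to +) → unique match: Enterobacter cloacae.
Reversing MR → still no organism matches.
Reversing indole production → still no organism matches.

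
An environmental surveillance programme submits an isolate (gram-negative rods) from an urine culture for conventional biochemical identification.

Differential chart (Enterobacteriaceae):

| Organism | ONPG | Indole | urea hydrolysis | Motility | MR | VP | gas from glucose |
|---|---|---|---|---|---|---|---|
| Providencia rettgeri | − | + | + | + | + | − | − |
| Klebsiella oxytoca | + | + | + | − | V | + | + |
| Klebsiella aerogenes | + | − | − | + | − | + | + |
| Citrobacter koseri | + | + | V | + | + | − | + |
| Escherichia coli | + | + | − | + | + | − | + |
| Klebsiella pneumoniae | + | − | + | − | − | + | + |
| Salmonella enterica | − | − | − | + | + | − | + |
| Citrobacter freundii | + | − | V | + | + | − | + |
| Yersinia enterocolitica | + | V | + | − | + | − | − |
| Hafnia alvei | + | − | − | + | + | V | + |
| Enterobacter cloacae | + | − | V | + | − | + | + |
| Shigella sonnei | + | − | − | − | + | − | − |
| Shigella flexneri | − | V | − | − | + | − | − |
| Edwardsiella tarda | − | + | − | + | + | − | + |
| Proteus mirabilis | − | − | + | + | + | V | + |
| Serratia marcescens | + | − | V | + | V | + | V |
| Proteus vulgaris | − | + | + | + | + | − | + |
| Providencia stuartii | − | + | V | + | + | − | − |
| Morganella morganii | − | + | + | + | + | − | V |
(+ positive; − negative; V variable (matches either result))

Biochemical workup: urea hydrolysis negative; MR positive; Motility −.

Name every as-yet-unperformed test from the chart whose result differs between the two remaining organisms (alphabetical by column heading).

ONPG

Motility −: excludes 14 organisms — 5 left.
urea hydrolysis −: excludes Klebsiella oxytoca, Klebsiella pneumoniae, Yersinia enterocolitica — 2 left.
MR +: all 2 remaining candidates are consistent.
Two candidates remain: Shigella flexneri and Shigella sonnei.
  ONPG: Shigella flexneri −, Shigella sonnei + — discriminates.
  Indole: V vs − — variable for at least one, does not separate.
  VP: − vs − — same for both, does not separate.
  gas from glucose: − vs − — same for both, does not separate.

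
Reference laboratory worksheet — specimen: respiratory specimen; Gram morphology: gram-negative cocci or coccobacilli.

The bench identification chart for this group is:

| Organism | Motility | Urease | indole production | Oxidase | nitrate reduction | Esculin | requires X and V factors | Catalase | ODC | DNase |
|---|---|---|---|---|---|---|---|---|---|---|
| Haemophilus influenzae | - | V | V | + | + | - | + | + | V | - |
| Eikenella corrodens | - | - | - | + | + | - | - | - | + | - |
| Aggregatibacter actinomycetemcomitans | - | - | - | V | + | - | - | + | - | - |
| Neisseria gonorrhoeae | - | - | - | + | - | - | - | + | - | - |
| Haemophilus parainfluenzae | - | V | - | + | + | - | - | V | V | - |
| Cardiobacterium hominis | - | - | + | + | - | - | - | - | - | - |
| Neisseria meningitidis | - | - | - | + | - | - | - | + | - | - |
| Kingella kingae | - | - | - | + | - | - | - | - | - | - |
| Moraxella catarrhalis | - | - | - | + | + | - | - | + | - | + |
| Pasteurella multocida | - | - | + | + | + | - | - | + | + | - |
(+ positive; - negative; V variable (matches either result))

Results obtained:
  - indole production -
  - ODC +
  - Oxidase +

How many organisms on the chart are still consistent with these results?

3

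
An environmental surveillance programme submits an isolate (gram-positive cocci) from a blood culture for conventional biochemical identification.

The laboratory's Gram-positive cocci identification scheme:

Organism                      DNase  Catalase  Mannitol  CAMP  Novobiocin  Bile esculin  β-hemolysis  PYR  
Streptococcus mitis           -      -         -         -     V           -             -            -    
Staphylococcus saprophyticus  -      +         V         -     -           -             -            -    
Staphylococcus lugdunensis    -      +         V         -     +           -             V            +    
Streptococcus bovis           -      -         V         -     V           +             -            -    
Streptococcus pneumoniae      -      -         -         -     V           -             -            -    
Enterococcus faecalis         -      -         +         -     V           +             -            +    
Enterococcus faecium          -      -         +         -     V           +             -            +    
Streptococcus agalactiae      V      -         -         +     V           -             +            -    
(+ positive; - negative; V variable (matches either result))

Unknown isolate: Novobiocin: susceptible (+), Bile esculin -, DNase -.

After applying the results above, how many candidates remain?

Bile esculin -: excludes Streptococcus bovis, Enterococcus faecalis, Enterococcus faecium — 5 left.
Novobiocin +: excludes Staphylococcus saprophyticus — 4 left.
DNase -: all 4 remaining candidates are consistent.
Still consistent: Staphylococcus lugdunensis, Streptococcus agalactiae, Streptococcus mitis, Streptococcus pneumoniae.

4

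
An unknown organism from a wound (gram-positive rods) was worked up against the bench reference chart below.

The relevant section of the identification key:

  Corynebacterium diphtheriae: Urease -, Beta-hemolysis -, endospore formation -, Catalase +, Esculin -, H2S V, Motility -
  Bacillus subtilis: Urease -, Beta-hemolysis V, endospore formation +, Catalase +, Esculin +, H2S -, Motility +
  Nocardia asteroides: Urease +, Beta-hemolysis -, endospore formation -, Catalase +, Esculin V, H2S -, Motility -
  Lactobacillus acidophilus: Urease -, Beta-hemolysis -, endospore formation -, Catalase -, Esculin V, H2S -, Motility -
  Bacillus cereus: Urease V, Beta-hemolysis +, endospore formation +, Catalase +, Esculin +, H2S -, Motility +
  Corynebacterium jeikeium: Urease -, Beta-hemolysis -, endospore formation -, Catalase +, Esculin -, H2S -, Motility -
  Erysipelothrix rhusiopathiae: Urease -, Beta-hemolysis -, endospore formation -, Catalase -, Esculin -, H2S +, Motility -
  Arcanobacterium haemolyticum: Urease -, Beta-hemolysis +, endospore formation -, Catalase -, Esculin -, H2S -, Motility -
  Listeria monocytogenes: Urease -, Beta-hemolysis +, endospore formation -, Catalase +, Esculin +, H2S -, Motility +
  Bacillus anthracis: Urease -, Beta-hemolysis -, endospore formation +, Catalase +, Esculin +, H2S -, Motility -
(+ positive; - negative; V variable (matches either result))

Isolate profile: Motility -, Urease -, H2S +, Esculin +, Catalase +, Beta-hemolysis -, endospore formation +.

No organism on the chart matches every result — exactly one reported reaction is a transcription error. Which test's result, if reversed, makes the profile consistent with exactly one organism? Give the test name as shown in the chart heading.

As reported, no row in the chart matches all 7 reactions.
Reversing endospore formation → still no organism matches.
Reversing Catalase → still no organism matches.
Reversing H2S (to -) → unique match: Bacillus anthracis.
Reversing Urease → still no organism matches.
Reversing Esculin → still no organism matches.
Reversing Beta-hemolysis → still no organism matches.
Reversing Motility → still no organism matches.

H2S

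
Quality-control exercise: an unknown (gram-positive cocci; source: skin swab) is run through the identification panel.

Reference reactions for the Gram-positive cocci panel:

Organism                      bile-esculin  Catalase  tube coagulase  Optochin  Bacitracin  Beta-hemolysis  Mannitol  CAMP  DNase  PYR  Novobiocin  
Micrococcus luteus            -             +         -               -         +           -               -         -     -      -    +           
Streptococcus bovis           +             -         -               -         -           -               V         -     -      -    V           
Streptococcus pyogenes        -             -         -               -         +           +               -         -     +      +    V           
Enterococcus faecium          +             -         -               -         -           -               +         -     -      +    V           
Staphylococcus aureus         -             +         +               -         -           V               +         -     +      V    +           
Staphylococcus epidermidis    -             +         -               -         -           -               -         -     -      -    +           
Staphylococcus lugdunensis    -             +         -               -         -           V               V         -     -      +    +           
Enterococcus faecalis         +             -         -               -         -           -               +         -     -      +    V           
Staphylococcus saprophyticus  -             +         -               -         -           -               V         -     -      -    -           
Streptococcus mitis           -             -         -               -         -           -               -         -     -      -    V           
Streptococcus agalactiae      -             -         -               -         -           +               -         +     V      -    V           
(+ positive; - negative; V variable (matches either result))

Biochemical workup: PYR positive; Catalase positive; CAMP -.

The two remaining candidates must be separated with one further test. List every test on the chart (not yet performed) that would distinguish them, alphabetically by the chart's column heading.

DNase, tube coagulase

CAMP -: excludes Streptococcus agalactiae — 10 left.
PYR +: excludes 5 organisms — 5 left.
Catalase +: excludes Streptococcus pyogenes, Enterococcus faecium, Enterococcus faecalis — 2 left.
Two candidates remain: Staphylococcus aureus and Staphylococcus lugdunensis.
  bile-esculin: - vs - — same for both, does not separate.
  tube coagulase: Staphylococcus aureus +, Staphylococcus lugdunensis - — discriminates.
  Optochin: - vs - — same for both, does not separate.
  Bacitracin: - vs - — same for both, does not separate.
  Beta-hemolysis: V vs V — variable for at least one, does not separate.
  Mannitol: + vs V — variable for at least one, does not separate.
  DNase: Staphylococcus aureus +, Staphylococcus lugdunensis - — discriminates.
  Novobiocin: + vs + — same for both, does not separate.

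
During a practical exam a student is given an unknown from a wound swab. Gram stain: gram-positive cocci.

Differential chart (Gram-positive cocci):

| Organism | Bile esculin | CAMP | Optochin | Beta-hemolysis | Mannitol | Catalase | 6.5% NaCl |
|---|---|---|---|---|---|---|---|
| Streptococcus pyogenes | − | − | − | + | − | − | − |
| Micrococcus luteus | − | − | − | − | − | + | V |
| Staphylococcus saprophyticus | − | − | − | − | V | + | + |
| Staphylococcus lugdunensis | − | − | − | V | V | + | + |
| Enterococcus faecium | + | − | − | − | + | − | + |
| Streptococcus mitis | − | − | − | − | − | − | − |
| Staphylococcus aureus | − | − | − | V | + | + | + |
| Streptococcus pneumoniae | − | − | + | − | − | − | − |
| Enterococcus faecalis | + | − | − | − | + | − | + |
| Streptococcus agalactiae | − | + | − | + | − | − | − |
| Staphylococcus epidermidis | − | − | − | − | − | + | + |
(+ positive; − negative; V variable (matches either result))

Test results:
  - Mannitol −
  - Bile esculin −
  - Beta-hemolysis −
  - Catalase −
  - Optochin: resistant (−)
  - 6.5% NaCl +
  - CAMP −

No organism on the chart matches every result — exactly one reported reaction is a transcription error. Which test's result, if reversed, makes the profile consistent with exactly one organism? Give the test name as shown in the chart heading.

6.5% NaCl

As reported, no row in the chart matches all 7 reactions.
Reversing Mannitol → still no organism matches.
Reversing 6.5% NaCl (to −) → unique match: Streptococcus mitis.
Reversing CAMP → still no organism matches.
Reversing Beta-hemolysis → still no organism matches.
Reversing Catalase → 4 organisms match (not unique).
Reversing Bile esculin → still no organism matches.
Reversing Optochin → still no organism matches.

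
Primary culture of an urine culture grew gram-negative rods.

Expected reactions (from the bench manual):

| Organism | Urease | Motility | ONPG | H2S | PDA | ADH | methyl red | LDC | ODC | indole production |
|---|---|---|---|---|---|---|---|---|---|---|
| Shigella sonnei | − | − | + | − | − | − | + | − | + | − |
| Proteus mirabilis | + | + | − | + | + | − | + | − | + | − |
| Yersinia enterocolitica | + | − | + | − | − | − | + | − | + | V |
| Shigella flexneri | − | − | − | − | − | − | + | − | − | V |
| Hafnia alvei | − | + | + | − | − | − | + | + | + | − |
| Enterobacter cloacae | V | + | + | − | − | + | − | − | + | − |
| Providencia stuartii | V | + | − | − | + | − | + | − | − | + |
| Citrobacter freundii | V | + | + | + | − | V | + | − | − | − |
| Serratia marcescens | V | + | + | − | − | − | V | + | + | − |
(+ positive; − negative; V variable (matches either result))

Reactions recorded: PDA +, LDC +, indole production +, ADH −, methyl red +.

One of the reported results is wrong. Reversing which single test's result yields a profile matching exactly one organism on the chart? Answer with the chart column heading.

LDC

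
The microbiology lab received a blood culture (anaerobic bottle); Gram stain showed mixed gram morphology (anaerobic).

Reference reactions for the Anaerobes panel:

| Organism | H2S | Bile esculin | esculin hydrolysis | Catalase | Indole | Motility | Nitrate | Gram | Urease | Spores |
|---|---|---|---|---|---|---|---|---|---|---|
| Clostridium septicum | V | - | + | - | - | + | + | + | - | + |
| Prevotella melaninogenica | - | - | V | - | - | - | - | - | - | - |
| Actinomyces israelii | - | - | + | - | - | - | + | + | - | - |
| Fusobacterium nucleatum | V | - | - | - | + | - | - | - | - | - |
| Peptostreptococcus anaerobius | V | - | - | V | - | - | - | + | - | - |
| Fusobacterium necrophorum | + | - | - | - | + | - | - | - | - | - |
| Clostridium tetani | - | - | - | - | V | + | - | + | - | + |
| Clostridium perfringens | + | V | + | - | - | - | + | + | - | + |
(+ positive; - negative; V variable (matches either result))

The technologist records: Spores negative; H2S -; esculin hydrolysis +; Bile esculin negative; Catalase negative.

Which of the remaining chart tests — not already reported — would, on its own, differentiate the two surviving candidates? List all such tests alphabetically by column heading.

Gram, Nitrate

Spores -: excludes Clostridium septicum, Clostridium tetani, Clostridium perfringens — 5 left.
Bile esculin -: all 5 remaining candidates are consistent.
Catalase -: all 5 remaining candidates are consistent.
H2S -: excludes Fusobacterium necrophorum — 4 left.
esculin hydrolysis +: excludes Fusobacterium nucleatum, Peptostreptococcus anaerobius — 2 left.
Two candidates remain: Actinomyces israelii and Prevotella melaninogenica.
  Indole: - vs - — same for both, does not separate.
  Motility: - vs - — same for both, does not separate.
  Nitrate: Actinomyces israelii +, Prevotella melaninogenica - — discriminates.
  Gram: Actinomyces israelii +, Prevotella melaninogenica - — discriminates.
  Urease: - vs - — same for both, does not separate.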